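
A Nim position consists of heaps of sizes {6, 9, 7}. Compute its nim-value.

8

Nim-sum: 6 ^ 9 ^ 7 = 8.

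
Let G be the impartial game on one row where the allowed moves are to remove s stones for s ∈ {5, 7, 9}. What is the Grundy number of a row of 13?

2

Grundy values for subtraction set {5, 7, 9}:
g(0) = mex{} = 0
g(1) = mex{} = 0
g(2) = mex{} = 0
g(3) = mex{} = 0
g(4) = mex{} = 0
g(5) = mex{0} = 1
g(6) = mex{0} = 1
g(7) = mex{0} = 1
g(8) = mex{0} = 1
g(9) = mex{0} = 1
g(10) = mex{0,1} = 2
g(11) = mex{0,1} = 2
g(12) = mex{0,1} = 2
g(13) = mex{0,1} = 2
So g(13) = 2.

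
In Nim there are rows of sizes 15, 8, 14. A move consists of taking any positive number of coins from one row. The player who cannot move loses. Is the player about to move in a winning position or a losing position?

Compute the nim-sum pairwise:
15 XOR 8 = 7
7 XOR 14 = 9
The nim-sum is 9 ≠ 0, so this is an N-position: the player to move can win.

Winning position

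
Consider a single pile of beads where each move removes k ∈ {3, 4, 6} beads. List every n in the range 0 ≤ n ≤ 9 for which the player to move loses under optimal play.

Grundy values for subtraction set {3, 4, 6}:
g(0) = mex{} = 0
g(1) = mex{} = 0
g(2) = mex{} = 0
g(3) = mex{0} = 1
g(4) = mex{0} = 1
g(5) = mex{0} = 1
g(6) = mex{0,1} = 2
g(7) = mex{0,1} = 2
g(8) = mex{0,1} = 2
g(9) = mex{1,2} = 0
The P-positions (g = 0) in 0..9 are 0, 1, 2, 9.

0, 1, 2, 9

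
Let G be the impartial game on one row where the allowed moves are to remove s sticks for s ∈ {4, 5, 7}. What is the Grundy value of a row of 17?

1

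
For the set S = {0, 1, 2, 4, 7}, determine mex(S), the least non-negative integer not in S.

3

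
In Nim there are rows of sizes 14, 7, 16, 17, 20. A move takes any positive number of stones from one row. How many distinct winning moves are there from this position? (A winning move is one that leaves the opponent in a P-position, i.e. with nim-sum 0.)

Nim-sum: 14 ⊕ 7 ⊕ 16 ⊕ 17 ⊕ 20 = 28.
The overall nim-sum is X = 28. A row of size p has a winning move iff p XOR X < p (reduce it to p XOR X).
  14: 14 XOR 28 = 18 ≥ 14 — no move.
  7: 7 XOR 28 = 27 ≥ 7 — no move.
  16: 16 XOR 28 = 12 < 16 — winning move (to 12).
  17: 17 XOR 28 = 13 < 17 — winning move (to 13).
  20: 20 XOR 28 = 8 < 20 — winning move (to 8).
That gives 3 winning moves.

3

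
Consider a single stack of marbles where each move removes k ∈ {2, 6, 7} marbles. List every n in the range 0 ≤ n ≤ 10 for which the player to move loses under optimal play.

0, 1, 4, 5, 9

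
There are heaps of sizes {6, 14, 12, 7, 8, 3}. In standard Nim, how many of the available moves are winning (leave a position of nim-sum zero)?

Bitwise XOR of the heap sizes:
  0110  (6)
  1110  (14)
  1100  (12)
  0111  (7)
  1000  (8)
  0011  (3)
  ----
  1000  (8)
The overall nim-sum is X = 8. A heap of size p has a winning move iff p XOR X < p (reduce it to p XOR X).
  6: 6 XOR 8 = 14 ≥ 6 — no move.
  14: 14 XOR 8 = 6 < 14 — winning move (to 6).
  12: 12 XOR 8 = 4 < 12 — winning move (to 4).
  7: 7 XOR 8 = 15 ≥ 7 — no move.
  8: 8 XOR 8 = 0 < 8 — winning move (to 0).
  3: 3 XOR 8 = 11 ≥ 3 — no move.
That gives 3 winning moves.

3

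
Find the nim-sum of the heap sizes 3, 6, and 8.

13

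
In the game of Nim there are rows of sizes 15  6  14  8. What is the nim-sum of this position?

15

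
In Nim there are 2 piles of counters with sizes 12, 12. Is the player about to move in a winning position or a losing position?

Write each in binary and XOR column by column:
  1100  (12)
  1100  (12)
  ----
  0000  (0)
The nim-sum is 0, so this is a P-position: the player to move is in a losing position under optimal play.

Losing position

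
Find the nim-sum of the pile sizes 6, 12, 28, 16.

Compute the nim-sum pairwise:
6 XOR 12 = 10
10 XOR 28 = 22
22 XOR 16 = 6

6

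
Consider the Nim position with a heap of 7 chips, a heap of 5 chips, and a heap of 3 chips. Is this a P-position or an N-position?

N-position

In binary:
  111  (7)
  101  (5)
  011  (3)
  ---
  001  (1)
The nim-sum is 1 ≠ 0, so this is an N-position: the player to move can win.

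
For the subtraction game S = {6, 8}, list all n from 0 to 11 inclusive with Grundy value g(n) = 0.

0, 1, 2, 3, 4, 5

Compute g(0), g(1), … for moves {6, 8}:
g(0) = mex{} = 0
g(1) = mex{} = 0
g(2) = mex{} = 0
g(3) = mex{} = 0
g(4) = mex{} = 0
g(5) = mex{} = 0
g(6) = mex{0} = 1
g(7) = mex{0} = 1
g(8) = mex{0} = 1
g(9) = mex{0} = 1
g(10) = mex{0} = 1
g(11) = mex{0} = 1
The P-positions (g = 0) in 0..11 are 0, 1, 2, 3, 4, 5.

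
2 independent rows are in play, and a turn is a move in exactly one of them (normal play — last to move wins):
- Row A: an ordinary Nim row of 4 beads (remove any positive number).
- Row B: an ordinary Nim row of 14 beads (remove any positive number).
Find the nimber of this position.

10

Row A is a plain Nim row of size 4, so its Grundy value is 4.
Row B is a plain Nim row of size 14, so its Grundy value is 14.
By the Sprague-Grundy theorem, the Grundy value of a sum of independent games is the XOR of the component values.
Combined value = 4 ⊕ 14 = 10.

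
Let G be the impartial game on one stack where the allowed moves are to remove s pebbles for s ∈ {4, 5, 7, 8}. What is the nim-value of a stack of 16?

1

Compute g(0), g(1), … for moves {4, 5, 7, 8}:
k:     0  1  2  3  4  5  6  7  8  9 10 11 12 13 14 15 16
g(k):  0  0  0  0  1  1  1  1  2  2  2  2  0  0  0  0  1
So g(16) = 1.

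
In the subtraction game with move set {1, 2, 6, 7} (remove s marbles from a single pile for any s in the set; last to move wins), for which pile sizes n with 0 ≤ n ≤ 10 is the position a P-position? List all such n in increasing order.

0, 3, 8

Build the Grundy sequence with g(k) = mex{g(k−s) : s ∈ {1, 2, 6, 7}, s ≤ k}:
k:     0  1  2  3  4  5  6  7  8  9 10
g(k):  0  1  2  0  1  2  3  4  0  1  2
The P-positions (g = 0) in 0..10 are 0, 3, 8.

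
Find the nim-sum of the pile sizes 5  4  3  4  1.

7

Compute the nim-sum pairwise:
5 XOR 4 = 1
1 XOR 3 = 2
2 XOR 4 = 6
6 XOR 1 = 7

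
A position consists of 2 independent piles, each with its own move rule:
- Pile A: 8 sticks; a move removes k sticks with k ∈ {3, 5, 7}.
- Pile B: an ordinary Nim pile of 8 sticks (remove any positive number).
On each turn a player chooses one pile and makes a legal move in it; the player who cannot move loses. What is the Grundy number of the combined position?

For pile A, compute g(0), g(1), … with moves {3, 5, 7}:
g(0) = mex{} = 0
g(1) = mex{} = 0
g(2) = mex{} = 0
g(3) = mex{0} = 1
g(4) = mex{0} = 1
g(5) = mex{0} = 1
g(6) = mex{0,1} = 2
g(7) = mex{0,1} = 2
g(8) = mex{0,1} = 2
So g(8) = 2.
Pile B is a plain Nim pile of size 8, so its Grundy value is 8.
The value of a disjunctive sum is the nim-sum of the parts.
Combined value = 2 XOR 8 = 10.

10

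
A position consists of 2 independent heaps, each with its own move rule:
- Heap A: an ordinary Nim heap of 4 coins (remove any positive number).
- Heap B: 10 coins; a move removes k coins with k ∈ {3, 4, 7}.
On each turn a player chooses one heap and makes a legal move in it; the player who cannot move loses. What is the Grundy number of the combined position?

4

Heap A is a plain Nim heap of size 4, so its Grundy value is 4.
For heap B, compute g(0), g(1), … with moves {3, 4, 7}:
g(0) = mex{} = 0
g(1) = mex{} = 0
g(2) = mex{} = 0
g(3) = mex{0} = 1
g(4) = mex{0} = 1
g(5) = mex{0} = 1
g(6) = mex{0,1} = 2
g(7) = mex{0,1} = 2
g(8) = mex{0,1} = 2
g(9) = mex{0,1,2} = 3
g(10) = mex{1,2} = 0
So g(10) = 0.
By the Sprague-Grundy theorem, the Grundy value of a sum of independent games is the XOR of the component values.
Combined value = 4 ⊕ 0 = 4.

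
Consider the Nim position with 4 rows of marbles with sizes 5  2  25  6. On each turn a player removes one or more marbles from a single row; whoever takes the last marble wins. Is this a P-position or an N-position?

Nim-sum: 5 XOR 2 XOR 25 XOR 6 = 24.
The nim-sum is 24 ≠ 0, so this is an N-position: the player to move can win.

N-position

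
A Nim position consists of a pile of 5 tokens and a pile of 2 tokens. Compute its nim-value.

7

Compute the nim-sum pairwise:
5 ⊕ 2 = 7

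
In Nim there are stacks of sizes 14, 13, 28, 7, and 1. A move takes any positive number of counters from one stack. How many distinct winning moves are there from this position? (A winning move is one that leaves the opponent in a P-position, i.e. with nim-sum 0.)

1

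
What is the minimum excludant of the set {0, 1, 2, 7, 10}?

3

The values 0, 1, 2 are all present; 3 is the first non-negative integer missing from the set.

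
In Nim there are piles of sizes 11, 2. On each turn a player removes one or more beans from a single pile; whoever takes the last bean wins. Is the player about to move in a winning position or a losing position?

Winning position

Compute the nim-sum pairwise:
11 ^ 2 = 9
The nim-sum is 9 ≠ 0, so this is an N-position: the player to move can win.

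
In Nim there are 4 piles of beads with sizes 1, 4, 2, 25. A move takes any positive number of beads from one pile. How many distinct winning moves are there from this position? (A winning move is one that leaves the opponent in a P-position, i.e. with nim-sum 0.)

1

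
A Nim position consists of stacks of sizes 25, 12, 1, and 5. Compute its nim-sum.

Nim-sum: 25 ⊕ 12 ⊕ 1 ⊕ 5 = 17.

17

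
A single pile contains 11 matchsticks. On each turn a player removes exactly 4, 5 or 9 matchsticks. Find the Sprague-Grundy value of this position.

Build the Grundy sequence with g(k) = mex{g(k−s) : s ∈ {4, 5, 9}, s ≤ k}:
k:     0  1  2  3  4  5  6  7  8  9 10 11
g(k):  0  0  0  0  1  1  1  1  2  2  2  2
So g(11) = 2.

2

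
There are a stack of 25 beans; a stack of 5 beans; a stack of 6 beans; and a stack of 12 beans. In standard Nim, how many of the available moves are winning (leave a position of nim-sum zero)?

In binary:
  11001  (25)
  00101  (5)
  00110  (6)
  01100  (12)
  -----
  10110  (22)
The overall nim-sum is X = 22. A stack of size p has a winning move iff p XOR X < p (reduce it to p XOR X).
  25: 25 XOR 22 = 15 < 25 — winning move (to 15).
  5: 5 XOR 22 = 19 ≥ 5 — no move.
  6: 6 XOR 22 = 16 ≥ 6 — no move.
  12: 12 XOR 22 = 26 ≥ 12 — no move.
That gives 1 winning move.

1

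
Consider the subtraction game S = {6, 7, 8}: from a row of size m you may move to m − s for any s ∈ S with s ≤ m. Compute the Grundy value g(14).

0

Build the Grundy sequence with g(k) = mex{g(k−s) : s ∈ {6, 7, 8}, s ≤ k}:
g(0) = mex{} = 0
g(1) = mex{} = 0
g(2) = mex{} = 0
g(3) = mex{} = 0
g(4) = mex{} = 0
g(5) = mex{} = 0
g(6) = mex{0} = 1
g(7) = mex{0} = 1
g(8) = mex{0} = 1
g(9) = mex{0} = 1
g(10) = mex{0} = 1
g(11) = mex{0} = 1
g(12) = mex{0,1} = 2
g(13) = mex{0,1} = 2
g(14) = mex{1} = 0
So g(14) = 0.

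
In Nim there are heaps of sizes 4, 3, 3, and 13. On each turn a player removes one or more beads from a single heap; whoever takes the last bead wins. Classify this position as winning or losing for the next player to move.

Nim-sum: 4 ⊕ 3 ⊕ 3 ⊕ 13 = 9.
The nim-sum is 9 ≠ 0, so this is an N-position: the player to move can win.

Winning position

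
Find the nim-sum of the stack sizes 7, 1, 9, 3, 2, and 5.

11

Nim-sum: 7 ⊕ 1 ⊕ 9 ⊕ 3 ⊕ 2 ⊕ 5 = 11.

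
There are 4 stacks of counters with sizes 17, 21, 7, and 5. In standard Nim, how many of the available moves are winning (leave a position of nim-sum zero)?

3

Compute the nim-sum pairwise:
17 ^ 21 = 4
4 ^ 7 = 3
3 ^ 5 = 6
The overall nim-sum is X = 6. A stack of size p has a winning move iff p XOR X < p (reduce it to p XOR X).
  17: 17 XOR 6 = 23 ≥ 17 — no move.
  21: 21 XOR 6 = 19 < 21 — winning move (to 19).
  7: 7 XOR 6 = 1 < 7 — winning move (to 1).
  5: 5 XOR 6 = 3 < 5 — winning move (to 3).
That gives 3 winning moves.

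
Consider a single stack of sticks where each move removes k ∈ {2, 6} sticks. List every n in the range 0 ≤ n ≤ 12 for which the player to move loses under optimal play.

Build the Grundy sequence with g(k) = mex{g(k−s) : s ∈ {2, 6}, s ≤ k}:
k:     0  1  2  3  4  5  6  7  8  9 10 11 12
g(k):  0  0  1  1  0  0  1  1  0  0  1  1  0
The P-positions (g = 0) in 0..12 are 0, 1, 4, 5, 8, 9, 12.

0, 1, 4, 5, 8, 9, 12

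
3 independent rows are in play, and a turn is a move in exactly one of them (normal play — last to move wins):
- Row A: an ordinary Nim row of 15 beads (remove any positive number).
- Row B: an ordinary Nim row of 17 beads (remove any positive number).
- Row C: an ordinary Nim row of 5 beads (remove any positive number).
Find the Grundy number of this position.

27

Row A is a plain Nim row of size 15, so its Grundy value is 15.
Row B is a plain Nim row of size 17, so its Grundy value is 17.
Row C is a plain Nim row of size 5, so its Grundy value is 5.
The value of a disjunctive sum is the nim-sum of the parts.
Combined value = 15 ⊕ 17 ⊕ 5 = 27.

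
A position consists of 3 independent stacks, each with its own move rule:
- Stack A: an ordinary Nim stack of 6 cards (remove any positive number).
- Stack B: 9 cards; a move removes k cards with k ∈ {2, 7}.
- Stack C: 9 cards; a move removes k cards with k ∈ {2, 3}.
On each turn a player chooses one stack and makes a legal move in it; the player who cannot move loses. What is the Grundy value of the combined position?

4

Stack A is a plain Nim stack of size 6, so its Grundy value is 6.
Build the Grundy sequence for stack B with g(k) = mex{g(k−s) : s ∈ {2, 7}, s ≤ k}:
k:     0  1  2  3  4  5  6  7  8  9
g(k):  0  0  1  1  0  0  1  1  2  0
So g(9) = 0.
Build the Grundy sequence for stack C with g(k) = mex{g(k−s) : s ∈ {2, 3}, s ≤ k}:
k:     0  1  2  3  4  5  6  7  8  9
g(k):  0  0  1  1  2  0  0  1  1  2
So g(9) = 2.
By the Sprague-Grundy theorem, the Grundy value of a sum of independent games is the XOR of the component values.
Combined value = 6 ⊕ 0 ⊕ 2 = 4.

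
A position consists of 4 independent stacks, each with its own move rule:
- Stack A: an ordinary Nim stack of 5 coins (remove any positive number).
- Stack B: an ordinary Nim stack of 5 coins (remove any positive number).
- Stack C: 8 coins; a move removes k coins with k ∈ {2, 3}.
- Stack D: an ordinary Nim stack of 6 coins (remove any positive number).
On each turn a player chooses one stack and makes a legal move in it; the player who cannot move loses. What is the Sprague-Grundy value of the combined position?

Stack A is a plain Nim stack of size 5, so its Grundy value is 5.
Stack B is a plain Nim stack of size 5, so its Grundy value is 5.
Build the Grundy sequence for stack C with g(k) = mex{g(k−s) : s ∈ {2, 3}, s ≤ k}:
g(0) = mex{} = 0
g(1) = mex{} = 0
g(2) = mex{0} = 1
g(3) = mex{0} = 1
g(4) = mex{0,1} = 2
g(5) = mex{1} = 0
g(6) = mex{1,2} = 0
g(7) = mex{0,2} = 1
g(8) = mex{0} = 1
So g(8) = 1.
Stack D is a plain Nim stack of size 6, so its Grundy value is 6.
The value of a disjunctive sum is the nim-sum of the parts.
Combined value = 5 XOR 5 XOR 1 XOR 6 = 7.

7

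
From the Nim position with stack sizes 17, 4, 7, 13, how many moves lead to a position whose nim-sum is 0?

Write each in binary and XOR column by column:
  10001  (17)
  00100  (4)
  00111  (7)
  01101  (13)
  -----
  11111  (31)
The overall nim-sum is X = 31. A stack of size p has a winning move iff p XOR X < p (reduce it to p XOR X).
  17: 17 XOR 31 = 14 < 17 — winning move (to 14).
  4: 4 XOR 31 = 27 ≥ 4 — no move.
  7: 7 XOR 31 = 24 ≥ 7 — no move.
  13: 13 XOR 31 = 18 ≥ 13 — no move.
That gives 1 winning move.

1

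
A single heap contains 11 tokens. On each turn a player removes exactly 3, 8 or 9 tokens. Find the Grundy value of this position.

3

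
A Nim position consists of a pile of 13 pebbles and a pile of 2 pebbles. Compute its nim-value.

15

In binary:
  1101  (13)
  0010  (2)
  ----
  1111  (15)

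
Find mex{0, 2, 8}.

1

0 is in the set but 1 is not, so the mex is 1.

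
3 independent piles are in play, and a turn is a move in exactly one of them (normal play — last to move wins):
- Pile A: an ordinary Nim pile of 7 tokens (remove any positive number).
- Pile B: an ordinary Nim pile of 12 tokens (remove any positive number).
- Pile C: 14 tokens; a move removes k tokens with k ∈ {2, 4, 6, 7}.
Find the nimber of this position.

Pile A is a plain Nim pile of size 7, so its Grundy value is 7.
Pile B is a plain Nim pile of size 12, so its Grundy value is 12.
For pile C, compute g(0), g(1), … with moves {2, 4, 6, 7}:
g(0) = mex{} = 0
g(1) = mex{} = 0
g(2) = mex{0} = 1
g(3) = mex{0} = 1
g(4) = mex{0,1} = 2
g(5) = mex{0,1} = 2
g(6) = mex{0,1,2} = 3
g(7) = mex{0,1,2} = 3
g(8) = mex{0,1,2,3} = 4
g(9) = mex{1,2,3} = 0
g(10) = mex{1,2,3,4} = 0
g(11) = mex{0,2,3} = 1
g(12) = mex{0,2,3,4} = 1
g(13) = mex{0,1,3} = 2
g(14) = mex{0,1,3,4} = 2
So g(14) = 2.
The value of a disjunctive sum is the nim-sum of the parts.
Combined value = 7 ⊕ 12 ⊕ 2 = 9.

9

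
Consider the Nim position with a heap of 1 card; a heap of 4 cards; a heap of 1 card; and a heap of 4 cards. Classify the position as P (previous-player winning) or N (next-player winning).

P-position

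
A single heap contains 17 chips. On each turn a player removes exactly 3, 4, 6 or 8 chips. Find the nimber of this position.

2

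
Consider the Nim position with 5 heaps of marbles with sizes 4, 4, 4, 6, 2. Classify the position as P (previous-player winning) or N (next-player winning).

In binary:
  100  (4)
  100  (4)
  100  (4)
  110  (6)
  010  (2)
  ---
  000  (0)
The nim-sum is 0, so this is a P-position: the player to move is in a losing position under optimal play.

P-position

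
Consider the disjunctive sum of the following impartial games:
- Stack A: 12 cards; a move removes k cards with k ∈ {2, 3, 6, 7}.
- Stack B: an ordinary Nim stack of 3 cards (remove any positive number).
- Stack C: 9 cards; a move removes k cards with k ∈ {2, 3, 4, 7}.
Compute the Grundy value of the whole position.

For stack A, compute g(0), g(1), … with moves {2, 3, 6, 7}:
k:     0  1  2  3  4  5  6  7  8  9 10 11 12
g(k):  0  0  1  1  2  0  3  1  2  0  0  1  1
So g(12) = 1.
Stack B is a plain Nim stack of size 3, so its Grundy value is 3.
For stack C, compute g(0), g(1), … with moves {2, 3, 4, 7}:
g(0) = mex{} = 0
g(1) = mex{} = 0
g(2) = mex{0} = 1
g(3) = mex{0} = 1
g(4) = mex{0,1} = 2
g(5) = mex{0,1} = 2
g(6) = mex{1,2} = 0
g(7) = mex{0,1,2} = 3
g(8) = mex{0,2} = 1
g(9) = mex{0,1,2,3} = 4
So g(9) = 4.
The value of a disjunctive sum is the nim-sum of the parts.
Combined value = 1 ⊕ 3 ⊕ 4 = 6.

6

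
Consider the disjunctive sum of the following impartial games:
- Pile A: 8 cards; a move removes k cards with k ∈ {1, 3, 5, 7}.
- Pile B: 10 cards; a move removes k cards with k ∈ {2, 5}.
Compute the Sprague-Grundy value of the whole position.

Build the Grundy sequence for pile A with g(k) = mex{g(k−s) : s ∈ {1, 3, 5, 7}, s ≤ k}:
g(0) = mex{} = 0
g(1) = mex{0} = 1
g(2) = mex{1} = 0
g(3) = mex{0} = 1
g(4) = mex{1} = 0
g(5) = mex{0} = 1
g(6) = mex{1} = 0
g(7) = mex{0} = 1
g(8) = mex{1} = 0
So g(8) = 0.
Build the Grundy sequence for pile B with g(k) = mex{g(k−s) : s ∈ {2, 5}, s ≤ k}:
k:     0  1  2  3  4  5  6  7  8  9 10
g(k):  0  0  1  1  0  2  1  0  0  1  1
So g(10) = 1.
By the Sprague-Grundy theorem, the Grundy value of a sum of independent games is the XOR of the component values.
Combined value = 0 XOR 1 = 1.

1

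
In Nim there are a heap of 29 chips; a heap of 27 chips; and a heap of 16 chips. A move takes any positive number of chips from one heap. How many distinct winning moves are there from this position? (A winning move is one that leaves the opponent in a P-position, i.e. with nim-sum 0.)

3

Nim-sum: 29 ^ 27 ^ 16 = 22.
The overall nim-sum is X = 22. A heap of size p has a winning move iff p XOR X < p (reduce it to p XOR X).
  29: 29 XOR 22 = 11 < 29 — winning move (to 11).
  27: 27 XOR 22 = 13 < 27 — winning move (to 13).
  16: 16 XOR 22 = 6 < 16 — winning move (to 6).
That gives 3 winning moves.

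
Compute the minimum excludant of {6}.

0

0 is not in the set, so the mex is 0.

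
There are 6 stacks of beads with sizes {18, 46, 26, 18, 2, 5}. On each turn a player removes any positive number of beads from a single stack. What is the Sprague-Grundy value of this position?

51

Nim-sum: 18 ^ 46 ^ 26 ^ 18 ^ 2 ^ 5 = 51.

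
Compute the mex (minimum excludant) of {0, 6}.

1

0 is in the set but 1 is not, so the mex is 1.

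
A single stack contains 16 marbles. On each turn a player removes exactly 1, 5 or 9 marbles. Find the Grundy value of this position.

0

Grundy values for subtraction set {1, 5, 9}:
k:     0  1  2  3  4  5  6  7  8  9 10 11 12 13 14 15 16
g(k):  0  1  0  1  0  1  0  1  0  1  0  1  0  1  0  1  0
So g(16) = 0.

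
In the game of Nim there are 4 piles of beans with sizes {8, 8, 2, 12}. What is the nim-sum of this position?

Compute the nim-sum pairwise:
8 ⊕ 8 = 0
0 ⊕ 2 = 2
2 ⊕ 12 = 14

14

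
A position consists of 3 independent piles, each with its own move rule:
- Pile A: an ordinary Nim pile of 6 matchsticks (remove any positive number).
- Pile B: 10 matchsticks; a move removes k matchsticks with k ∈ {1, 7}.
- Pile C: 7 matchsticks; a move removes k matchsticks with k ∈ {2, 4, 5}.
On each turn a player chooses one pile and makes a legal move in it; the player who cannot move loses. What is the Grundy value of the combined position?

Pile A is a plain Nim pile of size 6, so its Grundy value is 6.
Grundy values for pile B (subtraction set {1, 7}):
g(0) = mex{} = 0
g(1) = mex{0} = 1
g(2) = mex{1} = 0
g(3) = mex{0} = 1
g(4) = mex{1} = 0
g(5) = mex{0} = 1
g(6) = mex{1} = 0
g(7) = mex{0} = 1
g(8) = mex{1} = 0
g(9) = mex{0} = 1
g(10) = mex{1} = 0
So g(10) = 0.
For pile C, compute g(0), g(1), … with moves {2, 4, 5}:
k:     0  1  2  3  4  5  6  7
g(k):  0  0  1  1  2  2  3  0
So g(7) = 0.
By the Sprague-Grundy theorem, the Grundy value of a sum of independent games is the XOR of the component values.
Combined value = 6 ⊕ 0 ⊕ 0 = 6.

6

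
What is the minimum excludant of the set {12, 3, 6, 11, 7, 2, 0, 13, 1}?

4

The values 0, 1, 2, 3 are all present; 4 is the first non-negative integer missing from the set.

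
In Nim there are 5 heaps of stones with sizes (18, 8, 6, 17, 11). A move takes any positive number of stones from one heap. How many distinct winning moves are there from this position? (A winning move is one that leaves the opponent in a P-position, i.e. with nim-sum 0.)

Nim-sum: 18 XOR 8 XOR 6 XOR 17 XOR 11 = 6.
The overall nim-sum is X = 6. A heap of size p has a winning move iff p XOR X < p (reduce it to p XOR X).
  18: 18 XOR 6 = 20 ≥ 18 — no move.
  8: 8 XOR 6 = 14 ≥ 8 — no move.
  6: 6 XOR 6 = 0 < 6 — winning move (to 0).
  17: 17 XOR 6 = 23 ≥ 17 — no move.
  11: 11 XOR 6 = 13 ≥ 11 — no move.
That gives 1 winning move.

1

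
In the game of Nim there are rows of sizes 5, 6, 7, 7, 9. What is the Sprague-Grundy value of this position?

10

Nim-sum: 5 ^ 6 ^ 7 ^ 7 ^ 9 = 10.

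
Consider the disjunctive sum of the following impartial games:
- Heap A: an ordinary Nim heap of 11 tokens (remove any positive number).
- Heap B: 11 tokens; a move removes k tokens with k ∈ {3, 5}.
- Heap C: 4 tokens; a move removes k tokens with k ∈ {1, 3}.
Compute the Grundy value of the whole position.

10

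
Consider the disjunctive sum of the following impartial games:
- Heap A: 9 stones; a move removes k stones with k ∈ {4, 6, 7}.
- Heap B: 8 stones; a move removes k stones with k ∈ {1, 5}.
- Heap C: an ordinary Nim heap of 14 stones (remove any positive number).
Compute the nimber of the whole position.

12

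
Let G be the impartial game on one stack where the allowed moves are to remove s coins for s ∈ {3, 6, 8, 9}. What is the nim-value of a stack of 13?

Compute g(0), g(1), … for moves {3, 6, 8, 9}:
k:     0  1  2  3  4  5  6  7  8  9 10 11 12 13
g(k):  0  0  0  1  1  1  2  2  2  3  3  3  0  0
So g(13) = 0.

0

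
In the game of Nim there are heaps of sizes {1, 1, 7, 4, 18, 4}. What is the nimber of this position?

In binary:
  00001  (1)
  00001  (1)
  00111  (7)
  00100  (4)
  10010  (18)
  00100  (4)
  -----
  10101  (21)

21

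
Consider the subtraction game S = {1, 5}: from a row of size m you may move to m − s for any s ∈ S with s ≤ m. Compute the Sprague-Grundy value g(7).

Compute g(0), g(1), … for moves {1, 5}:
g(0) = mex{} = 0
g(1) = mex{0} = 1
g(2) = mex{1} = 0
g(3) = mex{0} = 1
g(4) = mex{1} = 0
g(5) = mex{0} = 1
g(6) = mex{1} = 0
g(7) = mex{0} = 1
So g(7) = 1.

1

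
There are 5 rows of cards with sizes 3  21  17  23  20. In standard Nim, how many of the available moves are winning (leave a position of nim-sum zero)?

3

Bitwise XOR of the heap sizes:
  00011  (3)
  10101  (21)
  10001  (17)
  10111  (23)
  10100  (20)
  -----
  00100  (4)
The overall nim-sum is X = 4. A row of size p has a winning move iff p XOR X < p (reduce it to p XOR X).
  3: 3 XOR 4 = 7 ≥ 3 — no move.
  21: 21 XOR 4 = 17 < 21 — winning move (to 17).
  17: 17 XOR 4 = 21 ≥ 17 — no move.
  23: 23 XOR 4 = 19 < 23 — winning move (to 19).
  20: 20 XOR 4 = 16 < 20 — winning move (to 16).
That gives 3 winning moves.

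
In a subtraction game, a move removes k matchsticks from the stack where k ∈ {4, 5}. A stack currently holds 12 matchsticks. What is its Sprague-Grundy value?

0

Grundy values for subtraction set {4, 5}:
g(0) = mex{} = 0
g(1) = mex{} = 0
g(2) = mex{} = 0
g(3) = mex{} = 0
g(4) = mex{0} = 1
g(5) = mex{0} = 1
g(6) = mex{0} = 1
g(7) = mex{0} = 1
g(8) = mex{0,1} = 2
g(9) = mex{1} = 0
g(10) = mex{1} = 0
g(11) = mex{1} = 0
g(12) = mex{1,2} = 0
So g(12) = 0.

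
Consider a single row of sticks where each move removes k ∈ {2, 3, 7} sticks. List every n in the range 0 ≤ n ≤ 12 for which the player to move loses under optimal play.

Build the Grundy sequence with g(k) = mex{g(k−s) : s ∈ {2, 3, 7}, s ≤ k}:
k:     0  1  2  3  4  5  6  7  8  9 10 11 12
g(k):  0  0  1  1  2  0  0  1  1  2  0  0  1
The P-positions (g = 0) in 0..12 are 0, 1, 5, 6, 10, 11.

0, 1, 5, 6, 10, 11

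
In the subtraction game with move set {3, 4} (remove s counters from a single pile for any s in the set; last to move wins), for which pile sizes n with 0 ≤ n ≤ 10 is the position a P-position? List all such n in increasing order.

0, 1, 2, 7, 8, 9

Compute g(0), g(1), … for moves {3, 4}:
k:     0  1  2  3  4  5  6  7  8  9 10
g(k):  0  0  0  1  1  1  2  0  0  0  1
The P-positions (g = 0) in 0..10 are 0, 1, 2, 7, 8, 9.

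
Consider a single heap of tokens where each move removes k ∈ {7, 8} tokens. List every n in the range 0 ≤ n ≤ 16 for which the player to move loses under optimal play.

0, 1, 2, 3, 4, 5, 6, 15, 16

Build the Grundy sequence with g(k) = mex{g(k−s) : s ∈ {7, 8}, s ≤ k}:
k:     0  1  2  3  4  5  6  7  8  9 10 11 12 13 14 15 16
g(k):  0  0  0  0  0  0  0  1  1  1  1  1  1  1  2  0  0
The P-positions (g = 0) in 0..16 are 0, 1, 2, 3, 4, 5, 6, 15, 16.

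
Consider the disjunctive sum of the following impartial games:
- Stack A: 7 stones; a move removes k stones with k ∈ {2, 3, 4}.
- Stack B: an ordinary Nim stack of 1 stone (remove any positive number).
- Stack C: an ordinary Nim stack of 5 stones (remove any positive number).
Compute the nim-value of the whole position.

4

For stack A, compute g(0), g(1), … with moves {2, 3, 4}:
k:     0  1  2  3  4  5  6  7
g(k):  0  0  1  1  2  2  0  0
So g(7) = 0.
Stack B is a plain Nim stack of size 1, so its Grundy value is 1.
Stack C is a plain Nim stack of size 5, so its Grundy value is 5.
By the Sprague-Grundy theorem, the Grundy value of a sum of independent games is the XOR of the component values.
Combined value = 0 XOR 1 XOR 5 = 4.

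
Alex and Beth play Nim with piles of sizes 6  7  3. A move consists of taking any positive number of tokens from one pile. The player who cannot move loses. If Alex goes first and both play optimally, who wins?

Bitwise XOR of the heap sizes:
  110  (6)
  111  (7)
  011  (3)
  ---
  010  (2)
The nim-sum is 2 ≠ 0, so this is an N-position: the player to move can win; Alex has a winning move.

Alex wins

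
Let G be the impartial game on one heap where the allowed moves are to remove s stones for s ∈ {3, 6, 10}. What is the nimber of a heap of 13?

0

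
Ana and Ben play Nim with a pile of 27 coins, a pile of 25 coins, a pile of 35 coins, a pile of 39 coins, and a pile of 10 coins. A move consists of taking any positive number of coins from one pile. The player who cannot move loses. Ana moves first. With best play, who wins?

Nim-sum: 27 ⊕ 25 ⊕ 35 ⊕ 39 ⊕ 10 = 12.
The nim-sum is 12 ≠ 0, so this is an N-position: the player to move can win; Ana has a winning move.

Ana wins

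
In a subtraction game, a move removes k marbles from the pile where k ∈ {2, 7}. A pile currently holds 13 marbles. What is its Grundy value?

0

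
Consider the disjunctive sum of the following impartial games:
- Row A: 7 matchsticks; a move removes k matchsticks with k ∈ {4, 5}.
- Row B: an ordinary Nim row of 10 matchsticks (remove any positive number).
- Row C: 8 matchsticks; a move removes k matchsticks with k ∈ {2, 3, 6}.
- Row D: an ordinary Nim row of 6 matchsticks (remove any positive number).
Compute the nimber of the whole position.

15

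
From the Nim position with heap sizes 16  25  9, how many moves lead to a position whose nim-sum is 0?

Compute the nim-sum pairwise:
16 ^ 25 = 9
9 ^ 9 = 0
The nim-sum is already 0, so every move leaves a nonzero nim-sum — there are no winning moves.

0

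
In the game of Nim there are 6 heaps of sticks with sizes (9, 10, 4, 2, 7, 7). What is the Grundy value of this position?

5

Compute the nim-sum pairwise:
9 XOR 10 = 3
3 XOR 4 = 7
7 XOR 2 = 5
5 XOR 7 = 2
2 XOR 7 = 5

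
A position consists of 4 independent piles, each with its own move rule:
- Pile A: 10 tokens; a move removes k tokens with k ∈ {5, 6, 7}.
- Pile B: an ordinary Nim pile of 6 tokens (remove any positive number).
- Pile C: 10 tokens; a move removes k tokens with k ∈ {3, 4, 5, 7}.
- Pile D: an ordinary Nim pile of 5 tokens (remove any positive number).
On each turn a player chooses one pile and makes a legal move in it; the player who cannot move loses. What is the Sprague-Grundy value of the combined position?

1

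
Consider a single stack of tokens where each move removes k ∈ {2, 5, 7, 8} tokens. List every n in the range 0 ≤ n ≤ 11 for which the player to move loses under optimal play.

0, 1, 4, 10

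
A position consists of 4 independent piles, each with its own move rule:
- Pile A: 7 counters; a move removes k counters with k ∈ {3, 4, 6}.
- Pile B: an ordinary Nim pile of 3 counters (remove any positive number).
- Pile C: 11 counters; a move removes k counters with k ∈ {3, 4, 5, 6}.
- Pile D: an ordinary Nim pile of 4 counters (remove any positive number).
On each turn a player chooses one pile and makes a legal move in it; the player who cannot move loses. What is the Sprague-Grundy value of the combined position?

5

For pile A, compute g(0), g(1), … with moves {3, 4, 6}:
k:     0  1  2  3  4  5  6  7
g(k):  0  0  0  1  1  1  2  2
So g(7) = 2.
Pile B is a plain Nim pile of size 3, so its Grundy value is 3.
Grundy values for pile C (subtraction set {3, 4, 5, 6}):
k:     0  1  2  3  4  5  6  7  8  9 10 11
g(k):  0  0  0  1  1  1  2  2  2  0  0  0
So g(11) = 0.
Pile D is a plain Nim pile of size 4, so its Grundy value is 4.
The value of a disjunctive sum is the nim-sum of the parts.
Combined value = 2 ⊕ 3 ⊕ 0 ⊕ 4 = 5.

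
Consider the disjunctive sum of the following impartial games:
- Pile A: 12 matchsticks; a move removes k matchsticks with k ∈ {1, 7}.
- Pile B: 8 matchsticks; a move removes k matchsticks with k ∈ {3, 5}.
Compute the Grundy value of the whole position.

0

For pile A, compute g(0), g(1), … with moves {1, 7}:
g(0) = mex{} = 0
g(1) = mex{0} = 1
g(2) = mex{1} = 0
g(3) = mex{0} = 1
g(4) = mex{1} = 0
g(5) = mex{0} = 1
g(6) = mex{1} = 0
g(7) = mex{0} = 1
g(8) = mex{1} = 0
g(9) = mex{0} = 1
g(10) = mex{1} = 0
g(11) = mex{0} = 1
g(12) = mex{1} = 0
So g(12) = 0.
For pile B, compute g(0), g(1), … with moves {3, 5}:
k:     0  1  2  3  4  5  6  7  8
g(k):  0  0  0  1  1  1  2  2  0
So g(8) = 0.
The value of a disjunctive sum is the nim-sum of the parts.
Combined value = 0 ⊕ 0 = 0.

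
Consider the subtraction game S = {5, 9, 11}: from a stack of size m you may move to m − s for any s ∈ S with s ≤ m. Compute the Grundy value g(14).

Grundy values for subtraction set {5, 9, 11}:
g(0) = mex{} = 0
g(1) = mex{} = 0
g(2) = mex{} = 0
g(3) = mex{} = 0
g(4) = mex{} = 0
g(5) = mex{0} = 1
g(6) = mex{0} = 1
g(7) = mex{0} = 1
g(8) = mex{0} = 1
g(9) = mex{0} = 1
g(10) = mex{0,1} = 2
g(11) = mex{0,1} = 2
g(12) = mex{0,1} = 2
g(13) = mex{0,1} = 2
g(14) = mex{0,1} = 2
So g(14) = 2.

2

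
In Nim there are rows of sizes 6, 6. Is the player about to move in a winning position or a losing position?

Losing position

Nim-sum: 6 ^ 6 = 0.
The nim-sum is 0, so this is a P-position: the player to move is in a losing position under optimal play.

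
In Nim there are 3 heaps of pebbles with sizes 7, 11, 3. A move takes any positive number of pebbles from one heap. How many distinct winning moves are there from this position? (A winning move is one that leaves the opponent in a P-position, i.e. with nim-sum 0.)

Nim-sum: 7 XOR 11 XOR 3 = 15.
The overall nim-sum is X = 15. A heap of size p has a winning move iff p XOR X < p (reduce it to p XOR X).
  7: 7 XOR 15 = 8 ≥ 7 — no move.
  11: 11 XOR 15 = 4 < 11 — winning move (to 4).
  3: 3 XOR 15 = 12 ≥ 3 — no move.
That gives 1 winning move.

1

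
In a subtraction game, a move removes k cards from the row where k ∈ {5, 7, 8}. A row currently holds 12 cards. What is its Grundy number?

2

Build the Grundy sequence with g(k) = mex{g(k−s) : s ∈ {5, 7, 8}, s ≤ k}:
g(0) = mex{} = 0
g(1) = mex{} = 0
g(2) = mex{} = 0
g(3) = mex{} = 0
g(4) = mex{} = 0
g(5) = mex{0} = 1
g(6) = mex{0} = 1
g(7) = mex{0} = 1
g(8) = mex{0} = 1
g(9) = mex{0} = 1
g(10) = mex{0,1} = 2
g(11) = mex{0,1} = 2
g(12) = mex{0,1} = 2
So g(12) = 2.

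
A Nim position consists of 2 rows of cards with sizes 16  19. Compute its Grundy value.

3

Nim-sum: 16 XOR 19 = 3.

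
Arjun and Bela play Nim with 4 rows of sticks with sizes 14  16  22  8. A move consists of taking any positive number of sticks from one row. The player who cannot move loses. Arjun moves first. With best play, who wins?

Bela wins

In binary:
  01110  (14)
  10000  (16)
  10110  (22)
  01000  (8)
  -----
  00000  (0)
The nim-sum is 0, so this is a P-position: the player to move is in a losing position under optimal play; Arjun is about to move from it and so loses — Bela wins.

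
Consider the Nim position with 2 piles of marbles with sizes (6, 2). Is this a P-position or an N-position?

N-position

Bitwise XOR of the heap sizes:
  110  (6)
  010  (2)
  ---
  100  (4)
The nim-sum is 4 ≠ 0, so this is an N-position: the player to move can win.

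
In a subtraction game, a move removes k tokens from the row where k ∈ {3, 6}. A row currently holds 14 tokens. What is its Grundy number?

Compute g(0), g(1), … for moves {3, 6}:
g(0) = mex{} = 0
g(1) = mex{} = 0
g(2) = mex{} = 0
g(3) = mex{0} = 1
g(4) = mex{0} = 1
g(5) = mex{0} = 1
g(6) = mex{0,1} = 2
g(7) = mex{0,1} = 2
g(8) = mex{0,1} = 2
g(9) = mex{1,2} = 0
g(10) = mex{1,2} = 0
g(11) = mex{1,2} = 0
g(12) = mex{0,2} = 1
g(13) = mex{0,2} = 1
g(14) = mex{0,2} = 1
So g(14) = 1.

1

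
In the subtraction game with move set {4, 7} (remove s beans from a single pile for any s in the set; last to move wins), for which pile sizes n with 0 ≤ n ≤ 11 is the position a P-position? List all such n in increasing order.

Grundy values for subtraction set {4, 7}:
k:     0  1  2  3  4  5  6  7  8  9 10 11
g(k):  0  0  0  0  1  1  1  1  2  2  2  0
The P-positions (g = 0) in 0..11 are 0, 1, 2, 3, 11.

0, 1, 2, 3, 11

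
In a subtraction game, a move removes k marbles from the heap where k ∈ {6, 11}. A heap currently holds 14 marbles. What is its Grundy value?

2

Build the Grundy sequence with g(k) = mex{g(k−s) : s ∈ {6, 11}, s ≤ k}:
g(0) = mex{} = 0
g(1) = mex{} = 0
g(2) = mex{} = 0
g(3) = mex{} = 0
g(4) = mex{} = 0
g(5) = mex{} = 0
g(6) = mex{0} = 1
g(7) = mex{0} = 1
g(8) = mex{0} = 1
g(9) = mex{0} = 1
g(10) = mex{0} = 1
g(11) = mex{0} = 1
g(12) = mex{0,1} = 2
g(13) = mex{0,1} = 2
g(14) = mex{0,1} = 2
So g(14) = 2.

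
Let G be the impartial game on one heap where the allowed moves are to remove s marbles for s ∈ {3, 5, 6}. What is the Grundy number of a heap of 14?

1

Compute g(0), g(1), … for moves {3, 5, 6}:
k:     0  1  2  3  4  5  6  7  8  9 10 11 12 13 14
g(k):  0  0  0  1  1  1  2  2  2  0  0  0  1  1  1
So g(14) = 1.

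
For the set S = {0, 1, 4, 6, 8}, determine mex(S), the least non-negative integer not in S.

The values 0, 1 are all present; 2 is the first non-negative integer missing from the set.

2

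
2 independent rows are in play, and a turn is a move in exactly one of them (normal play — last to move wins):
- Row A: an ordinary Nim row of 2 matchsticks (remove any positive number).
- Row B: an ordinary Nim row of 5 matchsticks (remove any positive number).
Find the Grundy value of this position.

Row A is a plain Nim row of size 2, so its Grundy value is 2.
Row B is a plain Nim row of size 5, so its Grundy value is 5.
By the Sprague-Grundy theorem, the Grundy value of a sum of independent games is the XOR of the component values.
Combined value = 2 XOR 5 = 7.

7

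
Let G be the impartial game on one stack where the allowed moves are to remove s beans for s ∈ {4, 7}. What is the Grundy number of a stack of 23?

Grundy values for subtraction set {4, 7}:
k:     0  1  2  3  4  5  6  7  8  9 10 11 12 13 14 15 16 17 18 19 20 21 22 23
g(k):  0  0  0  0  1  1  1  1  2  2  2  0  0  0  0  1  1  1  1  2  2  2  0  0
So g(23) = 0.

0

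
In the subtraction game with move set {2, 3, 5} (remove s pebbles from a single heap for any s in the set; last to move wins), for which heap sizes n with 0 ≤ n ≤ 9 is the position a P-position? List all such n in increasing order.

0, 1, 7, 8

Compute g(0), g(1), … for moves {2, 3, 5}:
k:     0  1  2  3  4  5  6  7  8  9
g(k):  0  0  1  1  2  2  3  0  0  1
The P-positions (g = 0) in 0..9 are 0, 1, 7, 8.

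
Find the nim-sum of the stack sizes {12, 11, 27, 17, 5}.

8

Bitwise XOR of the heap sizes:
  01100  (12)
  01011  (11)
  11011  (27)
  10001  (17)
  00101  (5)
  -----
  01000  (8)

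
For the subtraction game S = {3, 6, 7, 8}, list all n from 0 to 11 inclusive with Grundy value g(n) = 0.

0, 1, 2, 11

Build the Grundy sequence with g(k) = mex{g(k−s) : s ∈ {3, 6, 7, 8}, s ≤ k}:
g(0) = mex{} = 0
g(1) = mex{} = 0
g(2) = mex{} = 0
g(3) = mex{0} = 1
g(4) = mex{0} = 1
g(5) = mex{0} = 1
g(6) = mex{0,1} = 2
g(7) = mex{0,1} = 2
g(8) = mex{0,1} = 2
g(9) = mex{0,1,2} = 3
g(10) = mex{0,1,2} = 3
g(11) = mex{1,2} = 0
The P-positions (g = 0) in 0..11 are 0, 1, 2, 11.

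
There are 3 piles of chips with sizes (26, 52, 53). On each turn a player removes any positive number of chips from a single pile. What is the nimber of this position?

27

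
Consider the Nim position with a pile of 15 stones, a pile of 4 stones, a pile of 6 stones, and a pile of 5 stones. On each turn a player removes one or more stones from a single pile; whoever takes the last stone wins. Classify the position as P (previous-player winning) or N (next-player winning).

In binary:
  1111  (15)
  0100  (4)
  0110  (6)
  0101  (5)
  ----
  1000  (8)
The nim-sum is 8 ≠ 0, so this is an N-position: the player to move can win.

N-position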